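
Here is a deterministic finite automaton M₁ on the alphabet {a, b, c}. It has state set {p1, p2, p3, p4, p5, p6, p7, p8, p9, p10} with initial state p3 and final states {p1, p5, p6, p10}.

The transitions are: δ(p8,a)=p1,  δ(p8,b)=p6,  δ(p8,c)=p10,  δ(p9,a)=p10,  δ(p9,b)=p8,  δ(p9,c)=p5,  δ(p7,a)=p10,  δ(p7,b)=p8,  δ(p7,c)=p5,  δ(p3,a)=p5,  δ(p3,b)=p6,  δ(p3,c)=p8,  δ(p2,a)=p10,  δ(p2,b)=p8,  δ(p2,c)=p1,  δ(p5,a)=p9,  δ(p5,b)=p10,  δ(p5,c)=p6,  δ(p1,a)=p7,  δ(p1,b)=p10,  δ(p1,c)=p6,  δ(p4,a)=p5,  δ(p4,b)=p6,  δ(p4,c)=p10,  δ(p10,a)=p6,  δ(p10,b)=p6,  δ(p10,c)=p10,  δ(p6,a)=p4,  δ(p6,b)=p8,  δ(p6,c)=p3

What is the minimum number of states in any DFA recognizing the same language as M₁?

States {p2} cannot be reached from the start state, so discard them.
P0 = {p1,p5,p6,p10} | {p3,p4,p7,p8,p9}.
On input a, block {p1,p5,p6,p10} splits into {p1,p5,p6} and {p10}.
Split {p1,p5,p6} by δ(·,b) → {p1,p5} and {p6}.
Split {p3,p4,p7,p8,p9} by δ(·,a) → {p3,p4,p8} and {p7,p9}.
Refine {p3,p4,p8} on symbol c: members go to different blocks, giving {p4,p8} and {p3}.
The partition is now stable with 6 blocks: {p1,p5} | {p4,p8} | {p10} | {p6} | {p7,p9} | {p3}.

6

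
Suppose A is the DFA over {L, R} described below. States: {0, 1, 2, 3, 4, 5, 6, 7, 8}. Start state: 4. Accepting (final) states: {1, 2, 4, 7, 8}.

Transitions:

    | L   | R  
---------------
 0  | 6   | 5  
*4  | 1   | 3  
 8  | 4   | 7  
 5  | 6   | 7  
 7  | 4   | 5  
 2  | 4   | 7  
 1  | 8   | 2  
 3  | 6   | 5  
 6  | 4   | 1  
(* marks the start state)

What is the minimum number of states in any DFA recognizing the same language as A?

Reachable states from the start: {1,2,3,4,5,6,7,8}. Unreachable: {0} — drop them.
P0 = {1,2,4,7,8} | {3,5,6}.
On input R, block {1,2,4,7,8} splits into {1,2,8} and {4,7}.
Refine {1,2,8} on symbol L: members go to different blocks, giving {2,8} and {1}.
On input L, block {3,5,6} splits into {3,5} and {6}.
Split {3,5} by δ(·,R) → {3} and {5}.
Refine {4,7} on symbol L: members go to different blocks, giving {4} and {7}.
Stable partition: {2,8} | {3} | {4} | {1} | {6} | {5} | {7} — 7 equivalence classes.

7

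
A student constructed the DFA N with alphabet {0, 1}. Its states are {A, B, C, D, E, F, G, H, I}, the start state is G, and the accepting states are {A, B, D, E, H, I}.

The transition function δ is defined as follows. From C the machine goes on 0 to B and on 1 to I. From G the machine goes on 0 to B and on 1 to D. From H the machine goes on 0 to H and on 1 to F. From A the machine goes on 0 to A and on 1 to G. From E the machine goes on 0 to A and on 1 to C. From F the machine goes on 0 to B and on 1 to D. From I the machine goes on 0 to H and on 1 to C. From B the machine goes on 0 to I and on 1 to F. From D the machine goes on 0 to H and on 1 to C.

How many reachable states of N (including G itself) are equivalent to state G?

3

Reachable states from the start: {B,C,D,F,G,H,I}. Unreachable: {A,E} — drop them.
Start with accepting vs non-accepting: {B,D,H,I} | {C,F,G}.
No further refinement is possible. Final partition (2 blocks): {B,D,H,I} | {C,F,G}.
State G belongs to the block {C,F,G}, which has 3 states.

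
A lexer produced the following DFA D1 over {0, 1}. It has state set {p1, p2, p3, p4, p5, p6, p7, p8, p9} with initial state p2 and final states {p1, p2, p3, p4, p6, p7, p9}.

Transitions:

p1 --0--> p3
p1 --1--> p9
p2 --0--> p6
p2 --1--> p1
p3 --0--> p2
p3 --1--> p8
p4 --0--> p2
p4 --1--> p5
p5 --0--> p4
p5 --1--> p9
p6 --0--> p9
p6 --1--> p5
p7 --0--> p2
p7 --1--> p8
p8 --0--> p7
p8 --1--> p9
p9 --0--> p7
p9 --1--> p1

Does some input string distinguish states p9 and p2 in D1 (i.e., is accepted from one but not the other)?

All states are reachable from the start state.
Initial partition by acceptance: {p1,p2,p3,p4,p6,p7,p9} | {p5,p8}.
Split {p1,p2,p3,p4,p6,p7,p9} by δ(·,1) → {p3,p4,p6,p7} and {p1,p2,p9}.
No further refinement is possible. Final partition (3 blocks): {p3,p4,p6,p7} | {p5,p8} | {p1,p2,p9}.
p9 and p2 lie in the same block of the stable partition, so they are equivalent — no string distinguishes them.

No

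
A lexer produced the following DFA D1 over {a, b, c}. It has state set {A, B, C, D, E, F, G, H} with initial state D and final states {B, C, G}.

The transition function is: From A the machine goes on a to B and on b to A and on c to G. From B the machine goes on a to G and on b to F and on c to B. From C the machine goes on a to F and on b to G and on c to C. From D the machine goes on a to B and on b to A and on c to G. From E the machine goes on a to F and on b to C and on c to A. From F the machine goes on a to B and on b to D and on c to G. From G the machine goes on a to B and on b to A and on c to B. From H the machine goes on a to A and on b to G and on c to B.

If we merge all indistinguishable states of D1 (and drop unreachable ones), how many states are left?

States {C,E,H} cannot be reached from the start state, so discard them.
Initial partition by acceptance: {B,G} | {A,D,F}.
No further refinement is possible. Final partition (2 blocks): {B,G} | {A,D,F}.

2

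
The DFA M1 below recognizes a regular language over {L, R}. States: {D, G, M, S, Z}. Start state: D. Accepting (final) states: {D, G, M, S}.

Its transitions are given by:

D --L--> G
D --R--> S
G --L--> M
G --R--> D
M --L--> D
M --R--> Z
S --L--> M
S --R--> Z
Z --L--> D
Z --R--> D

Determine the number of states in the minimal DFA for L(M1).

All states are reachable from the start state.
P0 = {D,G,M,S} | {Z}.
Refine {D,G,M,S} on symbol R: members go to different blocks, giving {D,G} and {M,S}.
Refine {D,G} on symbol L: members go to different blocks, giving {D} and {G}.
On input L, block {M,S} splits into {M} and {S}.
The partition is now stable with 5 blocks: {D} | {Z} | {M} | {G} | {S}.

5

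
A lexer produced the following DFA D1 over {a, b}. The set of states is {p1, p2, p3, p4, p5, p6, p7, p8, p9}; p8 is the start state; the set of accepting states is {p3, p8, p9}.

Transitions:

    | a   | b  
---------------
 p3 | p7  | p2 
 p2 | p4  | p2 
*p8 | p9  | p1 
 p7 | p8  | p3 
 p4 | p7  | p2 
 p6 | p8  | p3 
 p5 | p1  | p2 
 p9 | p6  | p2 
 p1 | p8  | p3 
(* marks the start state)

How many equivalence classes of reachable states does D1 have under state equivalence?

5

States {p5} cannot be reached from the start state, so discard them.
Start with accepting vs non-accepting: {p3,p8,p9} | {p1,p2,p4,p6,p7}.
On input a, block {p3,p8,p9} splits into {p3,p9} and {p8}.
On input a, block {p1,p2,p4,p6,p7} splits into {p1,p6,p7} and {p2,p4}.
Split {p2,p4} by δ(·,a) → {p2} and {p4}.
Stable partition: {p3,p9} | {p1,p6,p7} | {p8} | {p2} | {p4} — 5 equivalence classes.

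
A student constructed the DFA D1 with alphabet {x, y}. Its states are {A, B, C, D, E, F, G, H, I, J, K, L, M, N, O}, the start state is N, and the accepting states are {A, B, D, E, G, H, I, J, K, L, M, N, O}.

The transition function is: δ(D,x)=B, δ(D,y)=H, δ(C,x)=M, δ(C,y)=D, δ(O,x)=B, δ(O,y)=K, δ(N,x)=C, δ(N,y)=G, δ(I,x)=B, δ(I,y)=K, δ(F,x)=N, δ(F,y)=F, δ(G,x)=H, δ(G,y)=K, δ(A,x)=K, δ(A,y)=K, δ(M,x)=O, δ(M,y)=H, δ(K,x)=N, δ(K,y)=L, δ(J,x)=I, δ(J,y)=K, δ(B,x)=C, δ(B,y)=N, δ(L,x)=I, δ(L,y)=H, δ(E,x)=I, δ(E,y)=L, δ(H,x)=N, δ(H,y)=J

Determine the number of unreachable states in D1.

Starting at N and following transitions, the reachable set is {B, C, D, G, H, I, J, K, L, M, N, O}. That leaves A, E, F unreachable — 3 in total.

3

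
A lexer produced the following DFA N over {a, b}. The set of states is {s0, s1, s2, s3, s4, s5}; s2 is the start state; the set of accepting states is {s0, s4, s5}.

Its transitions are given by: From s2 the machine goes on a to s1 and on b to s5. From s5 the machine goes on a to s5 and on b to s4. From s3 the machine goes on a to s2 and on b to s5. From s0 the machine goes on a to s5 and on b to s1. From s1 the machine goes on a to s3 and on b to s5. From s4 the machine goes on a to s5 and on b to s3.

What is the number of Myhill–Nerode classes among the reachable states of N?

First remove the unreachable states {s0}; 5 states remain.
P0 = {s4,s5} | {s1,s2,s3}.
Refine {s4,s5} on symbol b: members go to different blocks, giving {s4} and {s5}.
Stable partition: {s4} | {s1,s2,s3} | {s5} — 3 equivalence classes.

3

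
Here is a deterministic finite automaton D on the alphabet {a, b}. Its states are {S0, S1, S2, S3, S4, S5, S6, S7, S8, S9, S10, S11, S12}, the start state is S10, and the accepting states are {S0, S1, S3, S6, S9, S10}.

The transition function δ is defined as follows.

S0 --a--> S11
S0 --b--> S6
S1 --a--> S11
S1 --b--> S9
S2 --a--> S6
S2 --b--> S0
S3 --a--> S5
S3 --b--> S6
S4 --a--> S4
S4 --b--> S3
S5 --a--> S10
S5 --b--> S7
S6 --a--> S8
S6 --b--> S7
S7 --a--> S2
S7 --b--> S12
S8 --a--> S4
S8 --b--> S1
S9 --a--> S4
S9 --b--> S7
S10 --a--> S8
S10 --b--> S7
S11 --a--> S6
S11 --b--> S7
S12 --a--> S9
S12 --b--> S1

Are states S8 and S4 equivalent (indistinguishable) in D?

Start with accepting vs non-accepting: {S0,S1,S3,S6,S9,S10} | {S2,S4,S5,S7,S8,S11,S12}.
On input b, block {S0,S1,S3,S6,S9,S10} splits into {S0,S1,S3} and {S6,S9,S10}.
Split {S2,S4,S5,S7,S8,S11,S12} by δ(·,a) → {S2,S5,S11,S12} and {S4,S7,S8}.
On input b, block {S2,S5,S11,S12} splits into {S2,S12} and {S5,S11}.
Refine {S4,S7,S8} on symbol a: members go to different blocks, giving {S4,S8} and {S7}.
Stable partition: {S0,S1,S3} | {S2,S12} | {S6,S9,S10} | {S4,S8} | {S5,S11} | {S7} — 6 equivalence classes.
S8 and S4 lie in the same block of the stable partition, so they are equivalent — no string distinguishes them.

Yes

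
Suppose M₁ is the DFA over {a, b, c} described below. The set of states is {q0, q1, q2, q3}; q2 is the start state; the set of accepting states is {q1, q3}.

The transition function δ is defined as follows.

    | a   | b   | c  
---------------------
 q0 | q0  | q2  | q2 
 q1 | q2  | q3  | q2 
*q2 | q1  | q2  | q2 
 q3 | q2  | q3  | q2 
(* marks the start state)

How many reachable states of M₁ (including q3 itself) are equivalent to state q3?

2

States {q0} cannot be reached from the start state, so discard them.
Initial partition by acceptance: {q1,q3} | {q2}.
Stable partition: {q1,q3} | {q2} — 2 equivalence classes.
State q3 belongs to the block {q1,q3}, which has 2 states.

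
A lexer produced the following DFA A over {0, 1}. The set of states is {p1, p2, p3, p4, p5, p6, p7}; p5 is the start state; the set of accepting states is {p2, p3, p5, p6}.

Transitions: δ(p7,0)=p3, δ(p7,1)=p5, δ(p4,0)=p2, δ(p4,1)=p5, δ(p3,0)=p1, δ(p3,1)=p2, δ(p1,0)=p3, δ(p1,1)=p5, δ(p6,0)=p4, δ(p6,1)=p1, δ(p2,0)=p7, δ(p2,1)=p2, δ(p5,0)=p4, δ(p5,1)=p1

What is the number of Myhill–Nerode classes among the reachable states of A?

3

First remove the unreachable states {p6}; 6 states remain.
P0 = {p2,p3,p5} | {p1,p4,p7}.
On input 1, block {p2,p3,p5} splits into {p2,p3} and {p5}.
No further refinement is possible. Final partition (3 blocks): {p2,p3} | {p1,p4,p7} | {p5}.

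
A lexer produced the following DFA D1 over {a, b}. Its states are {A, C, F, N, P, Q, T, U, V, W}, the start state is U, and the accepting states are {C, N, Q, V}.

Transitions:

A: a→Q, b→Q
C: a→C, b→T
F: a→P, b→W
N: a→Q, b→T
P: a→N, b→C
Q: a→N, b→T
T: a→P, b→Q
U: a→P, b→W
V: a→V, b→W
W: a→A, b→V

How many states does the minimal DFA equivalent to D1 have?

Reachable states from the start: {A,C,N,P,Q,T,U,V,W}. Unreachable: {F} — drop them.
Start with accepting vs non-accepting: {C,N,Q,V} | {A,P,T,U,W}.
Split {A,P,T,U,W} by δ(·,a) → {T,U,W} and {A,P}.
Refine {T,U,W} on symbol b: members go to different blocks, giving {T,W} and {U}.
The partition is now stable with 4 blocks: {C,N,Q,V} | {T,W} | {A,P} | {U}.

4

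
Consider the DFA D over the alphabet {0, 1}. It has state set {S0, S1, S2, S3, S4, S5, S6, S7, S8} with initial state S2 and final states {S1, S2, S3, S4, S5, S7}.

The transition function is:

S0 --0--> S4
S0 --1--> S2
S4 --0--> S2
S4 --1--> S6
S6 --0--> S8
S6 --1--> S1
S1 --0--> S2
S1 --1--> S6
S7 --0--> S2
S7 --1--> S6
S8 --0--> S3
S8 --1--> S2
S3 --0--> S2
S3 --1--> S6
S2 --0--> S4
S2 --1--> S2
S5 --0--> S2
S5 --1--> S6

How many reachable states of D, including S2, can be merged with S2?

First remove the unreachable states {S0,S5,S7}; 6 states remain.
Initial partition by acceptance: {S1,S2,S3,S4} | {S6,S8}.
Split {S1,S2,S3,S4} by δ(·,1) → {S1,S3,S4} and {S2}.
Split {S6,S8} by δ(·,0) → {S6} and {S8}.
No further refinement is possible. Final partition (4 blocks): {S1,S3,S4} | {S6} | {S2} | {S8}.
State S2 belongs to the block {S2}, which has 1 states.

1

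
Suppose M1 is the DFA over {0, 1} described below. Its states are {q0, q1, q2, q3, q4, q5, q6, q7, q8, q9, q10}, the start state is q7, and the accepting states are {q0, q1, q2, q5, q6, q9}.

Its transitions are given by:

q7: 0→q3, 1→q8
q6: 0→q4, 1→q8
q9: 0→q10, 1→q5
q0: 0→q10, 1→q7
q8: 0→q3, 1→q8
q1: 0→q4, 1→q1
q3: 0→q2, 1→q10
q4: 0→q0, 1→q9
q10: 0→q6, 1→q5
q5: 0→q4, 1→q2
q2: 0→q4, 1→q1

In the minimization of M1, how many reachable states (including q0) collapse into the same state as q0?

2

P0 = {q0,q1,q2,q5,q6,q9} | {q3,q4,q7,q8,q10}.
Refine {q0,q1,q2,q5,q6,q9} on symbol 1: members go to different blocks, giving {q1,q2,q5,q9} and {q0,q6}.
On input 0, block {q3,q4,q7,q8,q10} splits into {q4,q10} and {q7,q8} and {q3}.
No further refinement is possible. Final partition (5 blocks): {q1,q2,q5,q9} | {q4,q10} | {q0,q6} | {q7,q8} | {q3}.
State q0 belongs to the block {q0,q6}, which has 2 states.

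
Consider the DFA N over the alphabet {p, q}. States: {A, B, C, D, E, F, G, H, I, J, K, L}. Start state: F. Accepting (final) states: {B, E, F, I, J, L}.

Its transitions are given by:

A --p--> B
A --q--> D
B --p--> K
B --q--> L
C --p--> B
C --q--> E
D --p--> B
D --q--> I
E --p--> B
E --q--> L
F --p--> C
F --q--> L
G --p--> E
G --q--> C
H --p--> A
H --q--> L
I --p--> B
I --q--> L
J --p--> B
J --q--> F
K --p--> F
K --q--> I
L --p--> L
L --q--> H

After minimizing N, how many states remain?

6

First remove the unreachable states {G,J}; 10 states remain.
Start with accepting vs non-accepting: {B,E,F,I,L} | {A,C,D,H,K}.
Split {B,E,F,I,L} by δ(·,p) → {E,I,L} and {B,F}.
Split {E,I,L} by δ(·,p) → {E,I} and {L}.
Refine {A,C,D,H,K} on symbol p: members go to different blocks, giving {A,C,D,K} and {H}.
Refine {A,C,D,K} on symbol q: members go to different blocks, giving {C,D,K} and {A}.
The partition is now stable with 6 blocks: {E,I} | {C,D,K} | {B,F} | {L} | {H} | {A}.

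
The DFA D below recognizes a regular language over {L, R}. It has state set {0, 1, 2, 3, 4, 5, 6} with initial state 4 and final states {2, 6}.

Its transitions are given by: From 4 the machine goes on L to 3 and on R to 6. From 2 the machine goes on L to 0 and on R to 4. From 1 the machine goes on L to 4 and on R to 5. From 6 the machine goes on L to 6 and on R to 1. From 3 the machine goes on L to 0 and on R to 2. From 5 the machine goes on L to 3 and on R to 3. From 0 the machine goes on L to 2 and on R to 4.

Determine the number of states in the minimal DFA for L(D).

Initial partition by acceptance: {2,6} | {0,1,3,4,5}.
On input L, block {2,6} splits into {2} and {6}.
Split {0,1,3,4,5} by δ(·,L) → {1,3,4,5} and {0}.
Refine {1,3,4,5} on symbol L: members go to different blocks, giving {1,4,5} and {3}.
Refine {1,4,5} on symbol L: members go to different blocks, giving {4,5} and {1}.
Refine {4,5} on symbol R: members go to different blocks, giving {4} and {5}.
Stable partition: {2} | {4} | {6} | {0} | {3} | {1} | {5} — 7 equivalence classes.

7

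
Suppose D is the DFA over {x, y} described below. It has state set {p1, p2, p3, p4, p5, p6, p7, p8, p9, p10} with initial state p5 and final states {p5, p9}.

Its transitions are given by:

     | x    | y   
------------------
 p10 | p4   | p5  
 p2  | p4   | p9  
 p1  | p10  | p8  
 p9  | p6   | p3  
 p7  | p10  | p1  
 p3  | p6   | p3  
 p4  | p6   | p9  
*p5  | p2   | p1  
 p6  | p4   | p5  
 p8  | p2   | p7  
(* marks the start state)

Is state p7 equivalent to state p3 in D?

All states are reachable from the start state.
P0 = {p5,p9} | {p1,p2,p3,p4,p6,p7,p8,p10}.
Split {p1,p2,p3,p4,p6,p7,p8,p10} by δ(·,y) → {p1,p3,p7,p8} and {p2,p4,p6,p10}.
Stable partition: {p5,p9} | {p1,p3,p7,p8} | {p2,p4,p6,p10} — 3 equivalence classes.
p7 and p3 lie in the same block of the stable partition, so they are equivalent — no string distinguishes them.

Yes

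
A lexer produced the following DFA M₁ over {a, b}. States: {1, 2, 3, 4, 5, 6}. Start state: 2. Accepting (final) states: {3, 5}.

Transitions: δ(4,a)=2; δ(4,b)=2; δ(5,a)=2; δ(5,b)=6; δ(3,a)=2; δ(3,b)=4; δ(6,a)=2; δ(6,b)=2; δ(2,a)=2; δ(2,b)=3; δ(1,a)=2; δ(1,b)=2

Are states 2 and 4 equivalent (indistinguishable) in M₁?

First remove the unreachable states {1,5,6}; 3 states remain.
P0 = {3} | {2,4}.
Refine {2,4} on symbol b: members go to different blocks, giving {2} and {4}.
Stable partition: {3} | {2} | {4} — 3 equivalence classes.
2 and 4 end up in different blocks, so they are distinguishable. For instance, the string 'b' is accepted from only 2.

No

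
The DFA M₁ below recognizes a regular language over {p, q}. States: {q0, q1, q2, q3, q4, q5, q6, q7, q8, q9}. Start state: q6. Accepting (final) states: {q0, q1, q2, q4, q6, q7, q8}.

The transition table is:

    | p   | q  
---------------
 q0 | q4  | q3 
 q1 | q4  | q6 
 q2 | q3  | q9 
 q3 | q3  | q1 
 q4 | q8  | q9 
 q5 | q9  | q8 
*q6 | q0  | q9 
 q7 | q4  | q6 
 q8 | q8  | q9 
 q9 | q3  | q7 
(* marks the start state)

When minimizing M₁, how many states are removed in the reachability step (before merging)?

Starting at q6 and following transitions, the reachable set is {q0, q1, q3, q4, q6, q7, q8, q9}. That leaves q2, q5 unreachable — 2 in total.

2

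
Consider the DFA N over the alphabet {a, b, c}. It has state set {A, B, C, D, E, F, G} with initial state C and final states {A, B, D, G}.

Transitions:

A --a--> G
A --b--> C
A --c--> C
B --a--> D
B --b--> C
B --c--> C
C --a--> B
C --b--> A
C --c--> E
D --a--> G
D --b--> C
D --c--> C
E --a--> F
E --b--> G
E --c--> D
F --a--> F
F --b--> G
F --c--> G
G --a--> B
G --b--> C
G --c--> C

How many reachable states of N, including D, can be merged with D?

Every state is reachable, so we keep all 7.
Start with accepting vs non-accepting: {A,B,D,G} | {C,E,F}.
Split {C,E,F} by δ(·,a) → {E,F} and {C}.
The partition is now stable with 3 blocks: {A,B,D,G} | {E,F} | {C}.
The equivalence class containing D is {A,B,D,G}, of size 4.

4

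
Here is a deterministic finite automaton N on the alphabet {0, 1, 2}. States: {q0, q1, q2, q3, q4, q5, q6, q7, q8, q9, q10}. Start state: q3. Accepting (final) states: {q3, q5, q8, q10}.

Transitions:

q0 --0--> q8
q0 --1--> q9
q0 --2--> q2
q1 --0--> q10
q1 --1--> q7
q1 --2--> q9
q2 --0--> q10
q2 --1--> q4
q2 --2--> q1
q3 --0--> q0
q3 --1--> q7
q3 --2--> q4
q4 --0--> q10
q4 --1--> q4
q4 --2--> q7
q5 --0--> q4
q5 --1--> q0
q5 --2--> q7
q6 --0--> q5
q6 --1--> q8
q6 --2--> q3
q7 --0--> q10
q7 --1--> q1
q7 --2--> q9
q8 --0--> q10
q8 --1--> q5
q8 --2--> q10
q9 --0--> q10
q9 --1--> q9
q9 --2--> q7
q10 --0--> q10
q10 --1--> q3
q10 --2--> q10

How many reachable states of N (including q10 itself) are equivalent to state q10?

Reachable states from the start: {q0,q1,q2,q3,q4,q5,q7,q8,q9,q10}. Unreachable: {q6} — drop them.
Initial partition by acceptance: {q3,q5,q8,q10} | {q0,q1,q2,q4,q7,q9}.
On input 0, block {q3,q5,q8,q10} splits into {q3,q5} and {q8,q10}.
The partition is now stable with 3 blocks: {q3,q5} | {q0,q1,q2,q4,q7,q9} | {q8,q10}.
The equivalence class containing q10 is {q8,q10}, of size 2.

2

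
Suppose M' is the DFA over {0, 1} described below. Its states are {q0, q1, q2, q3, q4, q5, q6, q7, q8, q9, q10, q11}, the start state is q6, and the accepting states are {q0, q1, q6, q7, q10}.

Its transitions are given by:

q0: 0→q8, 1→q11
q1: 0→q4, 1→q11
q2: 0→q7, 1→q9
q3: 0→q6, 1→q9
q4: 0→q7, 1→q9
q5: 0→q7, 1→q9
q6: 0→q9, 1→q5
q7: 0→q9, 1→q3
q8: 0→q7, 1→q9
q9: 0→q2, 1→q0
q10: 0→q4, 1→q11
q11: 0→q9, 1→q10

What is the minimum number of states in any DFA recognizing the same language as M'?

5

States {q1} cannot be reached from the start state, so discard them.
Initial partition by acceptance: {q0,q6,q7,q10} | {q2,q3,q4,q5,q8,q9,q11}.
Split {q2,q3,q4,q5,q8,q9,q11} by δ(·,0) → {q2,q3,q4,q5,q8} and {q9,q11}.
Refine {q0,q6,q7,q10} on symbol 0: members go to different blocks, giving {q0,q10} and {q6,q7}.
Refine {q9,q11} on symbol 0: members go to different blocks, giving {q9} and {q11}.
No further refinement is possible. Final partition (5 blocks): {q0,q10} | {q2,q3,q4,q5,q8} | {q9} | {q6,q7} | {q11}.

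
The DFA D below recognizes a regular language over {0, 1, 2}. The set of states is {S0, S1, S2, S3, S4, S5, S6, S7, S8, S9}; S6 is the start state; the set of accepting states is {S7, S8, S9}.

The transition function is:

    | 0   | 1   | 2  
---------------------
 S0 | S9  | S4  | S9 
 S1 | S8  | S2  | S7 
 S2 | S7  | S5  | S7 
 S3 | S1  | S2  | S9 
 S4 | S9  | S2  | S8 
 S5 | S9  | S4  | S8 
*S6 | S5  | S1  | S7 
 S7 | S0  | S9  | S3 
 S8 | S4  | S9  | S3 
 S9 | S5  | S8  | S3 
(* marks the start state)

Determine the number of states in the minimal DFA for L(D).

3

Initial partition by acceptance: {S7,S8,S9} | {S0,S1,S2,S3,S4,S5,S6}.
Refine {S0,S1,S2,S3,S4,S5,S6} on symbol 0: members go to different blocks, giving {S0,S1,S2,S4,S5} and {S3,S6}.
Stable partition: {S7,S8,S9} | {S0,S1,S2,S4,S5} | {S3,S6} — 3 equivalence classes.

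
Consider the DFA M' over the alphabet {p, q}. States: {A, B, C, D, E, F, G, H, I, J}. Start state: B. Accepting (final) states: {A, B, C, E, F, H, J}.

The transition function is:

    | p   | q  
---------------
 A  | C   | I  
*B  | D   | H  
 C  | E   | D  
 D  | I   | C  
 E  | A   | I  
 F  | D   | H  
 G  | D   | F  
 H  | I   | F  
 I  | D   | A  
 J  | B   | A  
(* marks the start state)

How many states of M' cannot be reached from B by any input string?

Starting at B and following transitions, the reachable set is {A, B, C, D, E, F, H, I}. That leaves G, J unreachable — 2 in total.

2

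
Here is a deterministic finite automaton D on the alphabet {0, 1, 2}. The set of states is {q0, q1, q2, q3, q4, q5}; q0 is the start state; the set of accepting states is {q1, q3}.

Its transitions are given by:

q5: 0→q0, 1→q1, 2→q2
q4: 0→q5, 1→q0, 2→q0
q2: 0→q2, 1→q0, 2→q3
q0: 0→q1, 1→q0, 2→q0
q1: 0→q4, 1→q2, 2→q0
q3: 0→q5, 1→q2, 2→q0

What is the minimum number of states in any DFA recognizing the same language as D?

All states are reachable from the start state.
P0 = {q1,q3} | {q0,q2,q4,q5}.
On input 0, block {q0,q2,q4,q5} splits into {q2,q4,q5} and {q0}.
Refine {q2,q4,q5} on symbol 0: members go to different blocks, giving {q2,q4} and {q5}.
Split {q1,q3} by δ(·,0) → {q1} and {q3}.
On input 0, block {q2,q4} splits into {q2} and {q4}.
The partition is now stable with 6 blocks: {q1} | {q2} | {q0} | {q5} | {q3} | {q4}.

6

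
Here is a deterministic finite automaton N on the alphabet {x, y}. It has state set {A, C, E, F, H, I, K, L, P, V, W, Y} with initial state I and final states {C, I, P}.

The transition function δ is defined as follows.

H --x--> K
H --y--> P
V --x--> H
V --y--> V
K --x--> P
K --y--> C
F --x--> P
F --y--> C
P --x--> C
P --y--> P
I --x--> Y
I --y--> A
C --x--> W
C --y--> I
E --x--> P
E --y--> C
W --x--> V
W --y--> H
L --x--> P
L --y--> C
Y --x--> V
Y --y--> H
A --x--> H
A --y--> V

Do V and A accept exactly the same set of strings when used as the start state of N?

Yes

States {E,F,L} cannot be reached from the start state, so discard them.
P0 = {C,I,P} | {A,H,K,V,W,Y}.
Split {C,I,P} by δ(·,x) → {C,I} and {P}.
Split {C,I} by δ(·,y) → {I} and {C}.
On input x, block {A,H,K,V,W,Y} splits into {A,H,V,W,Y} and {K}.
On input x, block {A,H,V,W,Y} splits into {A,V,W,Y} and {H}.
Split {A,V,W,Y} by δ(·,x) → {A,V} and {W,Y}.
No further refinement is possible. Final partition (7 blocks): {I} | {A,V} | {P} | {C} | {K} | {H} | {W,Y}.
V and A lie in the same block of the stable partition, so they are equivalent — no string distinguishes them.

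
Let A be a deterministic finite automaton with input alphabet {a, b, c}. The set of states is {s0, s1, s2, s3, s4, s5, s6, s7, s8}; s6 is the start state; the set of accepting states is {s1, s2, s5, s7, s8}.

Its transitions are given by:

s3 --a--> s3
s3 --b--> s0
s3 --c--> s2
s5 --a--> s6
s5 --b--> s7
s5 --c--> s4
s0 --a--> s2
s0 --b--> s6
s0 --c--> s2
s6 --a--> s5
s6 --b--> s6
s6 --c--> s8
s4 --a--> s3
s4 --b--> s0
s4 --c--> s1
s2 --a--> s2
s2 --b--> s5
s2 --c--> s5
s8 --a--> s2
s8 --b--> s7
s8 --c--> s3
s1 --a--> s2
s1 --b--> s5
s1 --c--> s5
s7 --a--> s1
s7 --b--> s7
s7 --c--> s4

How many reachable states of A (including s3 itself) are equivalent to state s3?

P0 = {s1,s2,s5,s7,s8} | {s0,s3,s4,s6}.
On input a, block {s1,s2,s5,s7,s8} splits into {s1,s2,s7,s8} and {s5}.
Split {s1,s2,s7,s8} by δ(·,b) → {s1,s2} and {s7,s8}.
Split {s0,s3,s4,s6} by δ(·,a) → {s3,s4} and {s0} and {s6}.
Stable partition: {s1,s2} | {s3,s4} | {s5} | {s7,s8} | {s0} | {s6} — 6 equivalence classes.
State s3 belongs to the block {s3,s4}, which has 2 states.

2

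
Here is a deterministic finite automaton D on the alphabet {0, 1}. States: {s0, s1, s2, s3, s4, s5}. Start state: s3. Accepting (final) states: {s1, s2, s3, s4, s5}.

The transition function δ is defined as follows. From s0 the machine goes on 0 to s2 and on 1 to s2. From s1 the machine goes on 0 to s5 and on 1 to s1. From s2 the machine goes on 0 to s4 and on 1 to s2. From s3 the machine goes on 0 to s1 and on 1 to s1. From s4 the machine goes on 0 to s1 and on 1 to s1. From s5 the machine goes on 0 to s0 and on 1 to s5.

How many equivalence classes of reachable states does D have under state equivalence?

5

All states are reachable from the start state.
Start with accepting vs non-accepting: {s1,s2,s3,s4,s5} | {s0}.
On input 0, block {s1,s2,s3,s4,s5} splits into {s1,s2,s3,s4} and {s5}.
Split {s1,s2,s3,s4} by δ(·,0) → {s2,s3,s4} and {s1}.
On input 0, block {s2,s3,s4} splits into {s3,s4} and {s2}.
No further refinement is possible. Final partition (5 blocks): {s3,s4} | {s0} | {s5} | {s1} | {s2}.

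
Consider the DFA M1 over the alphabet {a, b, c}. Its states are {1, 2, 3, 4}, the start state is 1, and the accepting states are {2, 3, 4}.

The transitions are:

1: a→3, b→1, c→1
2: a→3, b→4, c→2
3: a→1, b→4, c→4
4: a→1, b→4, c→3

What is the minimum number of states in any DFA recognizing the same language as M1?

First remove the unreachable states {2}; 3 states remain.
Start with accepting vs non-accepting: {3,4} | {1}.
Stable partition: {3,4} | {1} — 2 equivalence classes.

2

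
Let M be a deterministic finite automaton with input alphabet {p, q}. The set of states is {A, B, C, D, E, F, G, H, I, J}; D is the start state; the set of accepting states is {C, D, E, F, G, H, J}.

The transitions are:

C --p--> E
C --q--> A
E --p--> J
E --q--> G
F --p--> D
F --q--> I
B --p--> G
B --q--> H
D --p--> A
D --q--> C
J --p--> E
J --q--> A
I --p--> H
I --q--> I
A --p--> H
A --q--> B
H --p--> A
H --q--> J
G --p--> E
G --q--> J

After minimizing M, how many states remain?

Reachable states from the start: {A,B,C,D,E,G,H,J}. Unreachable: {F,I} — drop them.
Start with accepting vs non-accepting: {C,D,E,G,H,J} | {A,B}.
On input p, block {C,D,E,G,H,J} splits into {C,E,G,J} and {D,H}.
Split {C,E,G,J} by δ(·,q) → {C,J} and {E,G}.
Refine {A,B} on symbol p: members go to different blocks, giving {A} and {B}.
Split {E,G} by δ(·,p) → {E} and {G}.
No further refinement is possible. Final partition (6 blocks): {C,J} | {A} | {D,H} | {E} | {B} | {G}.

6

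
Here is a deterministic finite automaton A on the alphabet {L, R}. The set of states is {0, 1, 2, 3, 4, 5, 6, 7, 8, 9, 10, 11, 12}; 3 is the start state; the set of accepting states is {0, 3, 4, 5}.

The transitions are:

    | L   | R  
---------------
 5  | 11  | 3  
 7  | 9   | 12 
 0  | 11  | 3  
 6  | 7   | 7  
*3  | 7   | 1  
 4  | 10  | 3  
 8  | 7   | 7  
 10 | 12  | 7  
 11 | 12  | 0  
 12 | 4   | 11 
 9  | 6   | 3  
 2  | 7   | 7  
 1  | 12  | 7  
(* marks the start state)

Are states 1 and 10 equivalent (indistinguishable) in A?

First remove the unreachable states {2,5,8}; 10 states remain.
Start with accepting vs non-accepting: {0,3,4} | {1,6,7,9,10,11,12}.
On input R, block {0,3,4} splits into {0,4} and {3}.
Refine {1,6,7,9,10,11,12} on symbol L: members go to different blocks, giving {1,6,7,9,10,11} and {12}.
Refine {1,6,7,9,10,11} on symbol L: members go to different blocks, giving {1,10,11} and {6,7,9}.
Split {1,10,11} by δ(·,R) → {1,10} and {11}.
Split {0,4} by δ(·,L) → {0} and {4}.
Split {6,7,9} by δ(·,R) → {6} and {7} and {9}.
No further refinement is possible. Final partition (9 blocks): {0} | {1,10} | {3} | {12} | {6} | {11} | {4} | {7} | {9}.
1 and 10 lie in the same block of the stable partition, so they are equivalent — no string distinguishes them.

Yes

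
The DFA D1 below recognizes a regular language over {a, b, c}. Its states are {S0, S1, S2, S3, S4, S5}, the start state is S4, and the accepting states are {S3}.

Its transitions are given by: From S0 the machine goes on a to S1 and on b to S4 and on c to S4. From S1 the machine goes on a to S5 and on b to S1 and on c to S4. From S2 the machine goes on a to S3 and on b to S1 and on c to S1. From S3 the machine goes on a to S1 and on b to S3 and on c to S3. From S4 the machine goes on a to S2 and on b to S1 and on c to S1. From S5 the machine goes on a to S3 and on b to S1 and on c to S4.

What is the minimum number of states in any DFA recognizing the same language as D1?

First remove the unreachable states {S0}; 5 states remain.
P0 = {S3} | {S1,S2,S4,S5}.
Refine {S1,S2,S4,S5} on symbol a: members go to different blocks, giving {S1,S4} and {S2,S5}.
The partition is now stable with 3 blocks: {S3} | {S1,S4} | {S2,S5}.

3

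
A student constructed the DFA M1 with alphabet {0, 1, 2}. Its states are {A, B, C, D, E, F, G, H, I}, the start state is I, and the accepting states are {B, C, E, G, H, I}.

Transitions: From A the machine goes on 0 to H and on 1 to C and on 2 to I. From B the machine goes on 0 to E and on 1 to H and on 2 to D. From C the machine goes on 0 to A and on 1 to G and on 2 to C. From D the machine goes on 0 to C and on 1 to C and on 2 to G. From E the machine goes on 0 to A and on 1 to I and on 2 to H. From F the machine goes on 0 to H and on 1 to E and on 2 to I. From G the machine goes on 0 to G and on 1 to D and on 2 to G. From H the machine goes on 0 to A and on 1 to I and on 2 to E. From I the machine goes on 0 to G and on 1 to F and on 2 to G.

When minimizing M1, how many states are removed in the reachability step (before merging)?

1

BFS from I reaches {A, C, D, E, F, G, H, I}; the 1 state(s) B are never visited.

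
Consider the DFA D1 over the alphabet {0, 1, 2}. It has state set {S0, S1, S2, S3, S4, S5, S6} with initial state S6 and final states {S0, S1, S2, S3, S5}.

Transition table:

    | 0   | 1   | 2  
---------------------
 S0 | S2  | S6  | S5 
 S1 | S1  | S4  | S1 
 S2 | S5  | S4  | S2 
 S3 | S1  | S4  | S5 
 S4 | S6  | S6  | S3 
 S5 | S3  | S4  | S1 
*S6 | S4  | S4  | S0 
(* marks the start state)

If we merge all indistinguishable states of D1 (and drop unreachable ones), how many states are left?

2

Every state is reachable, so we keep all 7.
Initial partition by acceptance: {S0,S1,S2,S3,S5} | {S4,S6}.
Stable partition: {S0,S1,S2,S3,S5} | {S4,S6} — 2 equivalence classes.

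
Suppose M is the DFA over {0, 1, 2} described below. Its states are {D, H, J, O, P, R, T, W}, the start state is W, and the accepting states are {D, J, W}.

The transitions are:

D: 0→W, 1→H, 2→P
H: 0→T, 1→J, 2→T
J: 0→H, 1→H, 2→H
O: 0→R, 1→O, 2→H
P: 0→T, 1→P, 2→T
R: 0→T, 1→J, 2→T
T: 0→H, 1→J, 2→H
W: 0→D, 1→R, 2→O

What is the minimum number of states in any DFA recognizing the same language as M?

4

P0 = {D,J,W} | {H,O,P,R,T}.
Refine {D,J,W} on symbol 0: members go to different blocks, giving {D,W} and {J}.
On input 1, block {H,O,P,R,T} splits into {H,R,T} and {O,P}.
Stable partition: {D,W} | {H,R,T} | {J} | {O,P} — 4 equivalence classes.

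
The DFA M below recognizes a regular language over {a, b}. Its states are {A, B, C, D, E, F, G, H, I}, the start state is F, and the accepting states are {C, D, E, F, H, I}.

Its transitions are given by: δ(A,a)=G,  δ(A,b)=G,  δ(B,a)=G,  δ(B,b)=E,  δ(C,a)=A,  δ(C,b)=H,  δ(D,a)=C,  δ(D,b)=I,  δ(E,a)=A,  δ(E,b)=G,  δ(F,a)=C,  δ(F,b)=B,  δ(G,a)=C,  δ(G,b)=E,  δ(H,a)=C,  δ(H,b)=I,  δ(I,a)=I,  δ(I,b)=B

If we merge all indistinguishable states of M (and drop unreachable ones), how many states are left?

8

Reachable states from the start: {A,B,C,E,F,G,H,I}. Unreachable: {D} — drop them.
Start with accepting vs non-accepting: {C,E,F,H,I} | {A,B,G}.
Refine {C,E,F,H,I} on symbol a: members go to different blocks, giving {F,H,I} and {C,E}.
Refine {F,H,I} on symbol a: members go to different blocks, giving {F,H} and {I}.
On input b, block {F,H} splits into {F} and {H}.
Split {A,B,G} by δ(·,a) → {A,B} and {G}.
Split {A,B} by δ(·,b) → {A} and {B}.
On input b, block {C,E} splits into {C} and {E}.
The partition is now stable with 8 blocks: {F} | {A} | {C} | {I} | {H} | {G} | {B} | {E}.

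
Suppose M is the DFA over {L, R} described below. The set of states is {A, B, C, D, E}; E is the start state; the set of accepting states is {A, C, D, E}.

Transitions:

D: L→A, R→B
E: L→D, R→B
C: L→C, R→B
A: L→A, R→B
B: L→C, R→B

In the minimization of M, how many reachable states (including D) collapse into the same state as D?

Start with accepting vs non-accepting: {A,C,D,E} | {B}.
The partition is now stable with 2 blocks: {A,C,D,E} | {B}.
State D belongs to the block {A,C,D,E}, which has 4 states.

4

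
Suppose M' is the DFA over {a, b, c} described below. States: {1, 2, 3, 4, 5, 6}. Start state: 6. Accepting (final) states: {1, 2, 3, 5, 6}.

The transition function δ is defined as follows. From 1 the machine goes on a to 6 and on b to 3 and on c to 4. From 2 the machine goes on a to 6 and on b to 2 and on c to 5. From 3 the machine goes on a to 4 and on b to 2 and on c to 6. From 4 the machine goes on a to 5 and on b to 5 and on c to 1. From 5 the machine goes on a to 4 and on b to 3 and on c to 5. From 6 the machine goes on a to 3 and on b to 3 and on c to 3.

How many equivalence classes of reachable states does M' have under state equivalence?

All states are reachable from the start state.
P0 = {1,2,3,5,6} | {4}.
Refine {1,2,3,5,6} on symbol a: members go to different blocks, giving {1,2,6} and {3,5}.
Refine {1,2,6} on symbol a: members go to different blocks, giving {1,2} and {6}.
Refine {1,2} on symbol b: members go to different blocks, giving {1} and {2}.
Refine {3,5} on symbol b: members go to different blocks, giving {3} and {5}.
The partition is now stable with 6 blocks: {1} | {4} | {3} | {6} | {2} | {5}.

6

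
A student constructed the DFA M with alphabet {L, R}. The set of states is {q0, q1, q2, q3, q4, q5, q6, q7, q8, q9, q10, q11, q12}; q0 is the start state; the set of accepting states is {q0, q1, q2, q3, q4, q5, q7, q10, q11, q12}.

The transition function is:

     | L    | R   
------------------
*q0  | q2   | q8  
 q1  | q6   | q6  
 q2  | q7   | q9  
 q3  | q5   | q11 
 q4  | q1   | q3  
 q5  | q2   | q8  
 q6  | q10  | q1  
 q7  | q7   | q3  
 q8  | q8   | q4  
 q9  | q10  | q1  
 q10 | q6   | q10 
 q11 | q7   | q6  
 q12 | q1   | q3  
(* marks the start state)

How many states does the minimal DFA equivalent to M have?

First remove the unreachable states {q12}; 12 states remain.
P0 = {q0,q1,q2,q3,q4,q5,q7,q10,q11} | {q6,q8,q9}.
Split {q0,q1,q2,q3,q4,q5,q7,q10,q11} by δ(·,L) → {q0,q2,q3,q4,q5,q7,q11} and {q1,q10}.
On input L, block {q0,q2,q3,q4,q5,q7,q11} splits into {q0,q2,q3,q5,q7,q11} and {q4}.
On input R, block {q0,q2,q3,q5,q7,q11} splits into {q0,q2,q5,q11} and {q3,q7}.
Split {q0,q2,q5,q11} by δ(·,L) → {q0,q5} and {q2,q11}.
Refine {q6,q8,q9} on symbol L: members go to different blocks, giving {q6,q9} and {q8}.
Split {q1,q10} by δ(·,R) → {q1} and {q10}.
Split {q3,q7} by δ(·,L) → {q3} and {q7}.
Stable partition: {q0,q5} | {q6,q9} | {q1} | {q4} | {q3} | {q2,q11} | {q8} | {q10} | {q7} — 9 equivalence classes.

9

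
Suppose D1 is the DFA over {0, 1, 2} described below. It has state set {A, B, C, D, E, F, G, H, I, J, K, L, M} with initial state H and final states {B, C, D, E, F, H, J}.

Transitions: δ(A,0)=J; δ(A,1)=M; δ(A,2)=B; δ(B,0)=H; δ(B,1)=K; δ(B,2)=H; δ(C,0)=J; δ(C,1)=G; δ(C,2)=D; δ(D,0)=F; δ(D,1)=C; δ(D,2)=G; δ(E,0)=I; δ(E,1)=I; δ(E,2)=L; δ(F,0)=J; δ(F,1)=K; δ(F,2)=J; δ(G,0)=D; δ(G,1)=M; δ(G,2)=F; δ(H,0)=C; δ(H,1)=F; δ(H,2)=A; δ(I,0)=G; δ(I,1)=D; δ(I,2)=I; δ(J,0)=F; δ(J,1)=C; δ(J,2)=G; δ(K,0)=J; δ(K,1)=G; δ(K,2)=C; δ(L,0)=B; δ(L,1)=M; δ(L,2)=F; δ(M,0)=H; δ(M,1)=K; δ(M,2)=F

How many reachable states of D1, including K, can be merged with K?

4

States {E,I,L} cannot be reached from the start state, so discard them.
Start with accepting vs non-accepting: {B,C,D,F,H,J} | {A,G,K,M}.
Refine {B,C,D,F,H,J} on symbol 1: members go to different blocks, giving {B,C,F} and {D,H,J}.
No further refinement is possible. Final partition (3 blocks): {B,C,F} | {A,G,K,M} | {D,H,J}.
State K belongs to the block {A,G,K,M}, which has 4 states.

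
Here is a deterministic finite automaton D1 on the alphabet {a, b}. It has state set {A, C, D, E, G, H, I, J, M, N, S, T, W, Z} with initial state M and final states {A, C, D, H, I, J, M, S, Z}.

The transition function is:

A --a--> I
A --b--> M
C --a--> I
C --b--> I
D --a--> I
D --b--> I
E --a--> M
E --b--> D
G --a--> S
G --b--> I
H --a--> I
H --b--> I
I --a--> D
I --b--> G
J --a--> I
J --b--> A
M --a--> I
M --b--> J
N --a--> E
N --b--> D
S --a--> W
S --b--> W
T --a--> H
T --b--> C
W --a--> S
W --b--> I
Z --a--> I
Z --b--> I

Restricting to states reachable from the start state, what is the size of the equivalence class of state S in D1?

First remove the unreachable states {C,E,H,N,T,Z}; 8 states remain.
P0 = {A,D,I,J,M,S} | {G,W}.
Split {A,D,I,J,M,S} by δ(·,a) → {A,D,I,J,M} and {S}.
Refine {A,D,I,J,M} on symbol b: members go to different blocks, giving {A,D,J,M} and {I}.
Refine {A,D,J,M} on symbol b: members go to different blocks, giving {A,J,M} and {D}.
No further refinement is possible. Final partition (5 blocks): {A,J,M} | {G,W} | {S} | {I} | {D}.
The equivalence class containing S is {S}, of size 1.

1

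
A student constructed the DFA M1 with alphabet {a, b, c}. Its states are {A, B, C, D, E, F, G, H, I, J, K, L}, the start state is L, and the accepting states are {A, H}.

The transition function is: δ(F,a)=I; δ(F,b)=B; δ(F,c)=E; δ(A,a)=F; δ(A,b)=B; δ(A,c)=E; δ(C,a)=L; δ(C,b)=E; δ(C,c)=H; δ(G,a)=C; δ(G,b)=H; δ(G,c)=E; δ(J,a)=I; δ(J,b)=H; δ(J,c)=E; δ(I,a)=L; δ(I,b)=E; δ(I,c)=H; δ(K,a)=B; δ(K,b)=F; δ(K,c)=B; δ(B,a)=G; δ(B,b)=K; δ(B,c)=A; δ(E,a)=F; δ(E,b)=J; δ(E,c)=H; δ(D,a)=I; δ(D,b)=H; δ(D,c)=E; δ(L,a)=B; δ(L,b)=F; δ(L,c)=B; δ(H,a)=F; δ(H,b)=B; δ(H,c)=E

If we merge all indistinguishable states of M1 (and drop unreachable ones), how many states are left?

7

Reachable states from the start: {A,B,C,E,F,G,H,I,J,K,L}. Unreachable: {D} — drop them.
P0 = {A,H} | {B,C,E,F,G,I,J,K,L}.
Refine {B,C,E,F,G,I,J,K,L} on symbol b: members go to different blocks, giving {B,C,E,F,I,K,L} and {G,J}.
Split {B,C,E,F,I,K,L} by δ(·,a) → {C,E,F,I,K,L} and {B}.
Refine {C,E,F,I,K,L} on symbol a: members go to different blocks, giving {C,E,F,I} and {K,L}.
On input a, block {C,E,F,I} splits into {C,I} and {E,F}.
Refine {E,F} on symbol a: members go to different blocks, giving {E} and {F}.
The partition is now stable with 7 blocks: {A,H} | {C,I} | {G,J} | {B} | {K,L} | {E} | {F}.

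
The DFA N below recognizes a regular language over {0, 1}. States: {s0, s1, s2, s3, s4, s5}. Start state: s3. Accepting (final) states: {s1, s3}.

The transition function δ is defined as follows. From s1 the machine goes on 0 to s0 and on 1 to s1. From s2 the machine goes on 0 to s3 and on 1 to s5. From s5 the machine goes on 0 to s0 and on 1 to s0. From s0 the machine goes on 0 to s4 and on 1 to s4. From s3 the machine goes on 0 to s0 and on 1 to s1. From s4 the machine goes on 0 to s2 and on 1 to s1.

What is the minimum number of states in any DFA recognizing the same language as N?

5

Start with accepting vs non-accepting: {s1,s3} | {s0,s2,s4,s5}.
Split {s0,s2,s4,s5} by δ(·,0) → {s0,s4,s5} and {s2}.
On input 0, block {s0,s4,s5} splits into {s0,s5} and {s4}.
Refine {s0,s5} on symbol 0: members go to different blocks, giving {s0} and {s5}.
The partition is now stable with 5 blocks: {s1,s3} | {s0} | {s2} | {s4} | {s5}.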